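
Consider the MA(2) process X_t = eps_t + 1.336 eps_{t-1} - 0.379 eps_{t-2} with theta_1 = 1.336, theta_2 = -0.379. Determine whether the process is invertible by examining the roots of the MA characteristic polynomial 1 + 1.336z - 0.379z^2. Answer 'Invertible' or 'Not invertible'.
\text{Not invertible}

The MA(q) characteristic polynomial is P(z) = 1 + 1.336z - 0.379z^2.
Invertibility requires all roots to lie outside the unit circle, i.e. |z| > 1 for every root.
Set 1 + (1.336) z + (-0.379) z^2 = 0, i.e. a z^2 + b z + c = 0 with a = -0.379, b = 1.336, c = 1.
Discriminant D = b^2 - 4ac = (1.336)^2 - 4*(-0.379)*1 = 1.784896 - (-1.516) = 3.300896.
D >= 0, so the roots are real: z = (-b +/- sqrt(D)) / (2a) = (-1.336 +/- 1.816837) / (-0.758).
  z_1 = (-1.336 + 1.816837) / (-0.758) = -0.6343,   |z_1| = 0.6343.
  z_2 = (-1.336 - 1.816837) / (-0.758) = 4.1594,   |z_2| = 4.1594.
Moduli of all roots: 0.6343, 4.1594.
All moduli strictly greater than 1? No.
Verdict: Not invertible.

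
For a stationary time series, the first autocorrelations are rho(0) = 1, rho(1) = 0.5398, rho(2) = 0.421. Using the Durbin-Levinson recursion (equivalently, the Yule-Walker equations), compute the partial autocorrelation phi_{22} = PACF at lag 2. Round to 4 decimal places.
\phi_{22} = 0.1829

The PACF at lag k is phi_{kk}, the last component of the solution
to the Yule-Walker system G_k phi = r_k where
  (G_k)_{ij} = rho(|i - j|), (r_k)_i = rho(i), i,j = 1..k.
Equivalently, Durbin-Levinson gives phi_{kk} iteratively:
  phi_{11} = rho(1)
  phi_{kk} = [rho(k) - sum_{j=1..k-1} phi_{k-1,j} rho(k-j)]
            / [1 - sum_{j=1..k-1} phi_{k-1,j} rho(j)],
  phi_{k,j} = phi_{k-1,j} - phi_{kk} phi_{k-1,k-j},  j = 1..k-1.
Step k = 1:
  phi_11 = rho(1) = 0.5398.
Step k = 2:
  phi_22 = [rho(2) - phi_11 rho(1)] / [1 - phi_11 rho(1)] = [0.421 - (0.5398)(0.5398)] / [1 - (0.5398)(0.5398)]
         = 0.12961596 / 0.70861596 = 0.1829.
Therefore phi_{22} = 0.1829.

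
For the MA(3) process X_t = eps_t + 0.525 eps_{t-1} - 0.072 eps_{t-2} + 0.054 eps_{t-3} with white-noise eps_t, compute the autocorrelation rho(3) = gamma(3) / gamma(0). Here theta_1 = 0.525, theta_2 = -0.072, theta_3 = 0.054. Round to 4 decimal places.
\rho(3) = 0.0421

For an MA(q) process with theta_0 = 1, the autocovariance is
  gamma(k) = sigma^2 * sum_{i=0..q-k} theta_i * theta_{i+k},
and rho(k) = gamma(k) / gamma(0). Sigma^2 cancels.
  numerator   = (1)*(0.054) = 0.054.
  denominator = (1)^2 + (0.525)^2 + (-0.072)^2 + (0.054)^2 = 1.283725.
  rho(3) = 0.054 / 1.283725 = 0.0421.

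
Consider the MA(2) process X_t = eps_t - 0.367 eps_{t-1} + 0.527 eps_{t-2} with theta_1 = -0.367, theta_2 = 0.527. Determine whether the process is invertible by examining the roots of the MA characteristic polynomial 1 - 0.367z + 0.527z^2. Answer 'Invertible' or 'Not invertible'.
\text{Invertible}

The MA(q) characteristic polynomial is P(z) = 1 - 0.367z + 0.527z^2.
Invertibility requires all roots to lie outside the unit circle, i.e. |z| > 1 for every root.
Set 1 + (-0.367) z + (0.527) z^2 = 0, i.e. a z^2 + b z + c = 0 with a = 0.527, b = -0.367, c = 1.
Discriminant D = b^2 - 4ac = (-0.367)^2 - 4*(0.527)*1 = 0.134689 - (2.108) = -1.973311.
D < 0, so the roots are the complex-conjugate pair z = (-b +/- i sqrt(-D)) / (2a) = 0.3482 +/- 1.3328i.
For a conjugate pair |z|^2 = z * conj(z) = (product of roots) = c/a = 1/(0.527) = 1.897533, so |z| = sqrt(1.897533) = 1.3775 for both roots.
Moduli of all roots: 1.3775, 1.3775.
All moduli strictly greater than 1? Yes.
Verdict: Invertible.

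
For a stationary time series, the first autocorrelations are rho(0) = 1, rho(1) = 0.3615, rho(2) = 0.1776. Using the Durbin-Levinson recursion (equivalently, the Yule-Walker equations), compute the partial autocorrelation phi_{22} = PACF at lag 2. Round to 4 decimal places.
\phi_{22} = 0.0540

The PACF at lag k is phi_{kk}, the last component of the solution
to the Yule-Walker system G_k phi = r_k where
  (G_k)_{ij} = rho(|i - j|), (r_k)_i = rho(i), i,j = 1..k.
Equivalently, Durbin-Levinson gives phi_{kk} iteratively:
  phi_{11} = rho(1)
  phi_{kk} = [rho(k) - sum_{j=1..k-1} phi_{k-1,j} rho(k-j)]
            / [1 - sum_{j=1..k-1} phi_{k-1,j} rho(j)],
  phi_{k,j} = phi_{k-1,j} - phi_{kk} phi_{k-1,k-j},  j = 1..k-1.
Step k = 1:
  phi_11 = rho(1) = 0.3615.
Step k = 2:
  phi_22 = [rho(2) - phi_11 rho(1)] / [1 - phi_11 rho(1)] = [0.1776 - (0.3615)(0.3615)] / [1 - (0.3615)(0.3615)]
         = 0.04691775 / 0.86931775 = 0.054.
Therefore phi_{22} = 0.0540.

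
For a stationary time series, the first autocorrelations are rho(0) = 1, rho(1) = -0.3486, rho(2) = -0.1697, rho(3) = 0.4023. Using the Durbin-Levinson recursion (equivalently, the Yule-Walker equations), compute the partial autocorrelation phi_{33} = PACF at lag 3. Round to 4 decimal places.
\phi_{33} = 0.2660

The PACF at lag k is phi_{kk}, the last component of the solution
to the Yule-Walker system G_k phi = r_k where
  (G_k)_{ij} = rho(|i - j|), (r_k)_i = rho(i), i,j = 1..k.
Equivalently, Durbin-Levinson gives phi_{kk} iteratively:
  phi_{11} = rho(1)
  phi_{kk} = [rho(k) - sum_{j=1..k-1} phi_{k-1,j} rho(k-j)]
            / [1 - sum_{j=1..k-1} phi_{k-1,j} rho(j)],
  phi_{k,j} = phi_{k-1,j} - phi_{kk} phi_{k-1,k-j},  j = 1..k-1.
Step k = 1:
  phi_11 = rho(1) = -0.3486.
Step k = 2:
  phi_22 = [rho(2) - phi_11 rho(1)] / [1 - phi_11 rho(1)] = [-0.1697 - (-0.3486)(-0.3486)] / [1 - (-0.3486)(-0.3486)]
         = -0.29122196 / 0.87847804 = -0.331507.
  Update: phi_21 = phi_11 - phi_22 phi_11 = -0.3486 - (-0.331507)(-0.3486) = -0.464163.
Step k = 3:
  phi_33 = [rho(3) - phi_21 rho(2) - phi_22 rho(1)] / [1 - phi_21 rho(1) - phi_22 rho(2)]
    numerator   = 0.4023 - (-0.464163)(-0.1697) - (-0.331507)(-0.3486) = 0.20796798
    denominator = 1 - (-0.464163)(-0.3486) - (-0.331507)(-0.1697) = 0.78193581
  phi_33 = 0.20796798 / 0.78193581 = 0.266.
Therefore phi_{33} = 0.2660.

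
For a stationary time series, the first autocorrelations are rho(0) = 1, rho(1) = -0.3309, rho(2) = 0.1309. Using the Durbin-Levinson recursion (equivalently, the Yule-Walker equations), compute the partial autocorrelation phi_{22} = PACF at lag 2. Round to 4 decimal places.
\phi_{22} = 0.0240

The PACF at lag k is phi_{kk}, the last component of the solution
to the Yule-Walker system G_k phi = r_k where
  (G_k)_{ij} = rho(|i - j|), (r_k)_i = rho(i), i,j = 1..k.
Equivalently, Durbin-Levinson gives phi_{kk} iteratively:
  phi_{11} = rho(1)
  phi_{kk} = [rho(k) - sum_{j=1..k-1} phi_{k-1,j} rho(k-j)]
            / [1 - sum_{j=1..k-1} phi_{k-1,j} rho(j)],
  phi_{k,j} = phi_{k-1,j} - phi_{kk} phi_{k-1,k-j},  j = 1..k-1.
Step k = 1:
  phi_11 = rho(1) = -0.3309.
Step k = 2:
  phi_22 = [rho(2) - phi_11 rho(1)] / [1 - phi_11 rho(1)] = [0.1309 - (-0.3309)(-0.3309)] / [1 - (-0.3309)(-0.3309)]
         = 0.02140519 / 0.89050519 = 0.024.
Therefore phi_{22} = 0.0240.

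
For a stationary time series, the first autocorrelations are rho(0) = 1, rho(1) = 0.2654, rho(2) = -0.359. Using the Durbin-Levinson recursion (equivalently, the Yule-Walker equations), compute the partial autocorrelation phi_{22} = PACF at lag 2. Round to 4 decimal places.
\phi_{22} = -0.4620

The PACF at lag k is phi_{kk}, the last component of the solution
to the Yule-Walker system G_k phi = r_k where
  (G_k)_{ij} = rho(|i - j|), (r_k)_i = rho(i), i,j = 1..k.
Equivalently, Durbin-Levinson gives phi_{kk} iteratively:
  phi_{11} = rho(1)
  phi_{kk} = [rho(k) - sum_{j=1..k-1} phi_{k-1,j} rho(k-j)]
            / [1 - sum_{j=1..k-1} phi_{k-1,j} rho(j)],
  phi_{k,j} = phi_{k-1,j} - phi_{kk} phi_{k-1,k-j},  j = 1..k-1.
Step k = 1:
  phi_11 = rho(1) = 0.2654.
Step k = 2:
  phi_22 = [rho(2) - phi_11 rho(1)] / [1 - phi_11 rho(1)] = [-0.359 - (0.2654)(0.2654)] / [1 - (0.2654)(0.2654)]
         = -0.42943716 / 0.92956284 = -0.462.
Therefore phi_{22} = -0.4620.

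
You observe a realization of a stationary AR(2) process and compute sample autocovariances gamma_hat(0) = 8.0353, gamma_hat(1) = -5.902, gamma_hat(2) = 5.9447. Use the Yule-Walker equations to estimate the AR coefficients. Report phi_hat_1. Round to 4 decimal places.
\hat\phi_{1} = -0.4150

The Yule-Walker equations for an AR(p) process read, in matrix form,
  Gamma_p phi = r_p,   with   (Gamma_p)_{ij} = gamma(|i - j|),
                       (r_p)_i = gamma(i),   i,j = 1..p.
Substitute the sample gammas (Toeplitz matrix and right-hand side of size 2):
  Gamma_p = [[8.0353, -5.902], [-5.902, 8.0353]]
  r_p     = [-5.902, 5.9447]
Written out:
  8.0353 phi_1 - 5.902 phi_2 = -5.902
  -5.902 phi_1 + 8.0353 phi_2 = 5.9447
Solve by Cramer's rule:
  det = gamma(0)^2 - gamma(1)^2 = (8.0353)^2 - (-5.902)^2 = 64.56604609 - 34.833604 = 29.73244209
  phi_hat_1 = [gamma(1) gamma(0) - gamma(1) gamma(2)] / det = [(-5.902)(8.0353) - (-5.902)(5.9447)] / 29.73244209 = -12.3387212 / 29.73244209 = -0.415
  phi_hat_2 = [gamma(0) gamma(2) - gamma(1)^2] / det = [(8.0353)(5.9447) - (-5.902)^2] / 29.73244209 = 12.93384391 / 29.73244209 = 0.435
So phi_hat = [-0.4150, 0.4350].
Therefore phi_hat_1 = -0.4150.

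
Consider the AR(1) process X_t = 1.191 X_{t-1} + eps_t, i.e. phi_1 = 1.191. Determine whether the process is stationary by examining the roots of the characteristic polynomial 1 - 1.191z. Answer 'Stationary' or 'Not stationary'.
\text{Not stationary}

The AR(p) characteristic polynomial is P(z) = 1 - 1.191z.
Stationarity requires all roots to lie outside the unit circle, i.e. |z| > 1 for every root.
This is linear in z: 1 + (-1.191) z = 0  =>  z = -1/(-1.191) = 0.839631,  |z| = 0.839631.
Moduli of all roots: 0.8396.
All moduli strictly greater than 1? No.
Verdict: Not stationary.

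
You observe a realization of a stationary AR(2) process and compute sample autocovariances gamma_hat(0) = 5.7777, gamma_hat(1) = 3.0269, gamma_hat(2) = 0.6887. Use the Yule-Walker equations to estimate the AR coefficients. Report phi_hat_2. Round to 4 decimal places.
\hat\phi_{2} = -0.2140

The Yule-Walker equations for an AR(p) process read, in matrix form,
  Gamma_p phi = r_p,   with   (Gamma_p)_{ij} = gamma(|i - j|),
                       (r_p)_i = gamma(i),   i,j = 1..p.
Substitute the sample gammas (Toeplitz matrix and right-hand side of size 2):
  Gamma_p = [[5.7777, 3.0269], [3.0269, 5.7777]]
  r_p     = [3.0269, 0.6887]
Written out:
  5.7777 phi_1 + 3.0269 phi_2 = 3.0269
  3.0269 phi_1 + 5.7777 phi_2 = 0.6887
Solve by Cramer's rule:
  det = gamma(0)^2 - gamma(1)^2 = (5.7777)^2 - (3.0269)^2 = 33.38181729 - 9.16212361 = 24.21969368
  phi_hat_1 = [gamma(1) gamma(0) - gamma(1) gamma(2)] / det = [(3.0269)(5.7777) - (3.0269)(0.6887)] / 24.21969368 = 15.4038941 / 24.21969368 = 0.636
  phi_hat_2 = [gamma(0) gamma(2) - gamma(1)^2] / det = [(5.7777)(0.6887) - (3.0269)^2] / 24.21969368 = -5.18302162 / 24.21969368 = -0.214
So phi_hat = [0.6360, -0.2140].
Therefore phi_hat_2 = -0.2140.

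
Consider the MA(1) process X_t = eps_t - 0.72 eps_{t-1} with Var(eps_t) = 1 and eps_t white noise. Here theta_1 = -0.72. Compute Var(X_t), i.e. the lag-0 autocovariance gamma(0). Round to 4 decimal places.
\gamma(0) = 1.5184

For an MA(q) process X_t = eps_t + sum_i theta_i eps_{t-i} with
Var(eps_t) = sigma^2, the variance is
  gamma(0) = sigma^2 * (1 + sum_i theta_i^2).
  sum_i theta_i^2 = (-0.72)^2 = 0.5184.
  gamma(0) = 1 * (1 + 0.5184) = 1 * 1.5184 = 1.5184.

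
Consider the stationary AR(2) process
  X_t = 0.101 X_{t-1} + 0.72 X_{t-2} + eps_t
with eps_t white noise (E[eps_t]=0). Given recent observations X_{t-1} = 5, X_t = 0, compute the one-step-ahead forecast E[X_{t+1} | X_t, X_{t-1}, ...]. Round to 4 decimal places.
E[X_{t+1} \mid \mathcal F_t] = 3.6000

For an AR(p) model X_t = c + sum_i phi_i X_{t-i} + eps_t, the
one-step-ahead conditional mean is
  E[X_{t+1} | X_t, ...] = c + sum_i phi_i X_{t+1-i}.
Substitute known values:
  E[X_{t+1} | ...] = (0.101) * (0) + (0.72) * (5)
                   = 3.6000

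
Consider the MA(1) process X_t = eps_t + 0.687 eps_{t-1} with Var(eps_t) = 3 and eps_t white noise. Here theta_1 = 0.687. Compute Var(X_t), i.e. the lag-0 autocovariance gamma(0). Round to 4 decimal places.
\gamma(0) = 4.4159

For an MA(q) process X_t = eps_t + sum_i theta_i eps_{t-i} with
Var(eps_t) = sigma^2, the variance is
  gamma(0) = sigma^2 * (1 + sum_i theta_i^2).
  sum_i theta_i^2 = (0.687)^2 = 0.471969.
  gamma(0) = 3 * (1 + 0.471969) = 3 * 1.471969 = 4.415907, which rounds to 4.4159.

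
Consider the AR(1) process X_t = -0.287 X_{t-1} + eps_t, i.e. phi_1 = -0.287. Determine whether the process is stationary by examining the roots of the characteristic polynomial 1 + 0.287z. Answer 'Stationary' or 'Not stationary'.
\text{Stationary}

The AR(p) characteristic polynomial is P(z) = 1 + 0.287z.
Stationarity requires all roots to lie outside the unit circle, i.e. |z| > 1 for every root.
This is linear in z: 1 + (0.287) z = 0  =>  z = -1/(0.287) = -3.484321,  |z| = 3.484321.
Moduli of all roots: 3.4843.
All moduli strictly greater than 1? Yes.
Verdict: Stationary.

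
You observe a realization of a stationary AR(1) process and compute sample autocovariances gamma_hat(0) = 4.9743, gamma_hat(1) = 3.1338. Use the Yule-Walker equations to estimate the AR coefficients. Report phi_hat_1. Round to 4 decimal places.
\hat\phi_{1} = 0.6300

The Yule-Walker equations for an AR(p) process read, in matrix form,
  Gamma_p phi = r_p,   with   (Gamma_p)_{ij} = gamma(|i - j|),
                       (r_p)_i = gamma(i),   i,j = 1..p.
Substitute the sample gammas (Toeplitz matrix and right-hand side of size 1):
  Gamma_p = [[4.9743]]
  r_p     = [3.1338]
With p = 1 this is the single equation gamma(0) phi_1 = gamma(1):
  phi_hat_1 = gamma(1) / gamma(0) = 3.1338 / 4.9743 = 0.6300.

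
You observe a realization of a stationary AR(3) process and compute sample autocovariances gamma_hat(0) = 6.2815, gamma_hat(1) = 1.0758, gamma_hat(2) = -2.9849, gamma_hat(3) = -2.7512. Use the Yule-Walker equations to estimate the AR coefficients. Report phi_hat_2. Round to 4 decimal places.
\hat\phi_{2} = -0.4370

The Yule-Walker equations for an AR(p) process read, in matrix form,
  Gamma_p phi = r_p,   with   (Gamma_p)_{ij} = gamma(|i - j|),
                       (r_p)_i = gamma(i),   i,j = 1..p.
Substitute the sample gammas (Toeplitz matrix and right-hand side of size 3):
  Gamma_p = [[6.2815, 1.0758, -2.9849], [1.0758, 6.2815, 1.0758], [-2.9849, 1.0758, 6.2815]]
  r_p     = [1.0758, -2.9849, -2.7512]
Written out (R1..R3):
  (R1) 6.2815 phi_1 + 1.0758 phi_2 - 2.9849 phi_3 = 1.0758
  (R2) 1.0758 phi_1 + 6.2815 phi_2 + 1.0758 phi_3 = -2.9849
  (R3) -2.9849 phi_1 + 1.0758 phi_2 + 6.2815 phi_3 = -2.7512
Gaussian elimination:
  R2 <- R2 - (1.0758/6.2815) R1 = R2 - (0.171265) R1:  6.097253 phi_2 + 1.587008 phi_3 = -3.169147
  R3 <- R3 - (-2.9849/6.2815) R1 = R3 - (-0.475189) R1:  1.587008 phi_2 + 4.863108 phi_3 = -2.239992
  R3 <- R3 - (1.587008/6.097253) R2 = R3 - (0.260283) R2:  4.450038 phi_3 = -1.415118
Back-substitution:
  phi_hat_3 = -1.415118 / 4.450038 = -0.318001
  phi_hat_2 = (-3.169147 - (1.587008)(-0.318001)) / 6.097253 = -0.436996
  phi_hat_1 = (1.0758 - (1.0758)(-0.436996) - (-2.9849)(-0.318001)) / 6.2815 = 0.094996
So phi_hat = [0.0950, -0.4370, -0.3180].
Therefore phi_hat_2 = -0.4370.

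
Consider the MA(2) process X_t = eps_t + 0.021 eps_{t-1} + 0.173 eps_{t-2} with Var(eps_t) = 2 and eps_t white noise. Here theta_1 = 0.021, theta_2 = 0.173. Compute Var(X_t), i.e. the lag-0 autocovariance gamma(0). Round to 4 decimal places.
\gamma(0) = 2.0607

For an MA(q) process X_t = eps_t + sum_i theta_i eps_{t-i} with
Var(eps_t) = sigma^2, the variance is
  gamma(0) = sigma^2 * (1 + sum_i theta_i^2).
  sum_i theta_i^2 = (0.021)^2 + (0.173)^2 = 0.000441 + 0.029929 = 0.03037.
  gamma(0) = 2 * (1 + 0.03037) = 2 * 1.03037 = 2.06074, which rounds to 2.0607.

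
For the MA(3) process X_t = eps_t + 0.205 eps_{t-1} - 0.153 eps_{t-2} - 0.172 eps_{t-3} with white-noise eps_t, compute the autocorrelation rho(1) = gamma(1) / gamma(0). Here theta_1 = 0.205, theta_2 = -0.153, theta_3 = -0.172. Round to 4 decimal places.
\rho(1) = 0.1826

For an MA(q) process with theta_0 = 1, the autocovariance is
  gamma(k) = sigma^2 * sum_{i=0..q-k} theta_i * theta_{i+k},
and rho(k) = gamma(k) / gamma(0). Sigma^2 cancels.
  numerator   = (1)*(0.205) + (0.205)*(-0.153) + (-0.153)*(-0.172) = 0.199951.
  denominator = (1)^2 + (0.205)^2 + (-0.153)^2 + (-0.172)^2 = 1.095018.
  rho(1) = 0.199951 / 1.095018 = 0.1826.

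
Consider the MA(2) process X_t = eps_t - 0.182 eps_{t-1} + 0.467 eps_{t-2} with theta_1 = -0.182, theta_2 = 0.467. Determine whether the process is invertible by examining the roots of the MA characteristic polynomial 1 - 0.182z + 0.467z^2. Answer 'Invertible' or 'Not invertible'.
\text{Invertible}

The MA(q) characteristic polynomial is P(z) = 1 - 0.182z + 0.467z^2.
Invertibility requires all roots to lie outside the unit circle, i.e. |z| > 1 for every root.
Set 1 + (-0.182) z + (0.467) z^2 = 0, i.e. a z^2 + b z + c = 0 with a = 0.467, b = -0.182, c = 1.
Discriminant D = b^2 - 4ac = (-0.182)^2 - 4*(0.467)*1 = 0.033124 - (1.868) = -1.834876.
D < 0, so the roots are the complex-conjugate pair z = (-b +/- i sqrt(-D)) / (2a) = 0.1949 +/- 1.4503i.
For a conjugate pair |z|^2 = z * conj(z) = (product of roots) = c/a = 1/(0.467) = 2.141328, so |z| = sqrt(2.141328) = 1.4633 for both roots.
Moduli of all roots: 1.4633, 1.4633.
All moduli strictly greater than 1? Yes.
Verdict: Invertible.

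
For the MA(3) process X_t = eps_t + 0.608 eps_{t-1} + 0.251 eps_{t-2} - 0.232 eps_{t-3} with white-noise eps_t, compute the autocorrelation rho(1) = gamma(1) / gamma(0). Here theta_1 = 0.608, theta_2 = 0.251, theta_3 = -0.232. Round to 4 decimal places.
\rho(1) = 0.4725

For an MA(q) process with theta_0 = 1, the autocovariance is
  gamma(k) = sigma^2 * sum_{i=0..q-k} theta_i * theta_{i+k},
and rho(k) = gamma(k) / gamma(0). Sigma^2 cancels.
  numerator   = (1)*(0.608) + (0.608)*(0.251) + (0.251)*(-0.232) = 0.702376.
  denominator = (1)^2 + (0.608)^2 + (0.251)^2 + (-0.232)^2 = 1.486489.
  rho(1) = 0.702376 / 1.486489 = 0.4725.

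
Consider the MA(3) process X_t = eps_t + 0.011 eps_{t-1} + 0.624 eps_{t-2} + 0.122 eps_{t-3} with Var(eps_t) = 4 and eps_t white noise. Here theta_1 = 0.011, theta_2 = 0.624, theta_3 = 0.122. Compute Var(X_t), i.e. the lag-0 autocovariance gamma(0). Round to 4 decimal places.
\gamma(0) = 5.6175

For an MA(q) process X_t = eps_t + sum_i theta_i eps_{t-i} with
Var(eps_t) = sigma^2, the variance is
  gamma(0) = sigma^2 * (1 + sum_i theta_i^2).
  sum_i theta_i^2 = (0.011)^2 + (0.624)^2 + (0.122)^2 = 0.000121 + 0.389376 + 0.014884 = 0.404381.
  gamma(0) = 4 * (1 + 0.404381) = 4 * 1.404381 = 5.617524, which rounds to 5.6175.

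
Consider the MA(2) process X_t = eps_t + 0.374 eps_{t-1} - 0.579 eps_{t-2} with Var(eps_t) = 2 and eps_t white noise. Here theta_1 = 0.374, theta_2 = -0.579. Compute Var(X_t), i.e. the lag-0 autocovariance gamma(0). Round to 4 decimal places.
\gamma(0) = 2.9502

For an MA(q) process X_t = eps_t + sum_i theta_i eps_{t-i} with
Var(eps_t) = sigma^2, the variance is
  gamma(0) = sigma^2 * (1 + sum_i theta_i^2).
  sum_i theta_i^2 = (0.374)^2 + (-0.579)^2 = 0.139876 + 0.335241 = 0.475117.
  gamma(0) = 2 * (1 + 0.475117) = 2 * 1.475117 = 2.950234, which rounds to 2.9502.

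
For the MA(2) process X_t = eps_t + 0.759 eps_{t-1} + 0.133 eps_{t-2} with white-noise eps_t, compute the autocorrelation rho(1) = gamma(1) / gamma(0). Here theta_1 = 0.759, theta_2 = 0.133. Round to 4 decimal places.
\rho(1) = 0.5396

For an MA(q) process with theta_0 = 1, the autocovariance is
  gamma(k) = sigma^2 * sum_{i=0..q-k} theta_i * theta_{i+k},
and rho(k) = gamma(k) / gamma(0). Sigma^2 cancels.
  numerator   = (1)*(0.759) + (0.759)*(0.133) = 0.859947.
  denominator = (1)^2 + (0.759)^2 + (0.133)^2 = 1.59377.
  rho(1) = 0.859947 / 1.59377 = 0.5396.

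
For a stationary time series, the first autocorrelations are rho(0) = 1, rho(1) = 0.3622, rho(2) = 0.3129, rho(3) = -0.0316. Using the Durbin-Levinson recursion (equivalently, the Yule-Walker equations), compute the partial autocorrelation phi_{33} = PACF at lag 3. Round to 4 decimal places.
\phi_{33} = -0.2371

The PACF at lag k is phi_{kk}, the last component of the solution
to the Yule-Walker system G_k phi = r_k where
  (G_k)_{ij} = rho(|i - j|), (r_k)_i = rho(i), i,j = 1..k.
Equivalently, Durbin-Levinson gives phi_{kk} iteratively:
  phi_{11} = rho(1)
  phi_{kk} = [rho(k) - sum_{j=1..k-1} phi_{k-1,j} rho(k-j)]
            / [1 - sum_{j=1..k-1} phi_{k-1,j} rho(j)],
  phi_{k,j} = phi_{k-1,j} - phi_{kk} phi_{k-1,k-j},  j = 1..k-1.
Step k = 1:
  phi_11 = rho(1) = 0.3622.
Step k = 2:
  phi_22 = [rho(2) - phi_11 rho(1)] / [1 - phi_11 rho(1)] = [0.3129 - (0.3622)(0.3622)] / [1 - (0.3622)(0.3622)]
         = 0.18171116 / 0.86881116 = 0.209149.
  Update: phi_21 = phi_11 - phi_22 phi_11 = 0.3622 - (0.209149)(0.3622) = 0.286446.
Step k = 3:
  phi_33 = [rho(3) - phi_21 rho(2) - phi_22 rho(1)] / [1 - phi_21 rho(1) - phi_22 rho(2)]
    numerator   = -0.0316 - (0.286446)(0.3129) - (0.209149)(0.3622) = -0.19698284
    denominator = 1 - (0.286446)(0.3622) - (0.209149)(0.3129) = 0.83080642
  phi_33 = -0.19698284 / 0.83080642 = -0.2371.
Therefore phi_{33} = -0.2371.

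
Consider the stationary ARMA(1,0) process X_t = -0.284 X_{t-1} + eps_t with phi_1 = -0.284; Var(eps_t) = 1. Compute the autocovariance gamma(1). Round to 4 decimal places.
\gamma(1) = -0.3089

Multiply the model equation by X_{t-k} and take expectations. With theta_0 = psi_0 = 1 and psi_j the MA(infinity) weights, this gives
  gamma(k) - sum_i phi_i gamma(k-i) = c_k,
  c_k = sigma^2 * sum_{j=k..q} theta_j psi_{j-k}   (c_k = 0 for k > q),
using gamma(-m) = gamma(m).
Pure AR (q = 0): c_0 = sigma^2 = 1, c_k = 0 for k >= 1.
Equations for k = 0 and k = 1 (AR order 1):
  gamma(0) = phi_1 gamma(1) + c_0
  gamma(1) = phi_1 gamma(0) + c_1
Substituting the second into the first: gamma(0) (1 - phi_1^2) = c_0 + phi_1 c_1, so
  gamma(0) = c_0 / (1 - phi_1^2) = 1 / (1 - (-0.284)^2) = 1 / 0.919344 = 1.087732.
  gamma(1) = phi_1 gamma(0) = (-0.284)(1.087732) = -0.308916.
Therefore gamma(1) = -0.3089 (to 4 decimal places).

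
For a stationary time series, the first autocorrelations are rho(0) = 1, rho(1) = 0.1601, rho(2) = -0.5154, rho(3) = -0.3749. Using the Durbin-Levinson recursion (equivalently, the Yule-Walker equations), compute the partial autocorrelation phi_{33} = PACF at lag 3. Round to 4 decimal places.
\phi_{33} = -0.2339

The PACF at lag k is phi_{kk}, the last component of the solution
to the Yule-Walker system G_k phi = r_k where
  (G_k)_{ij} = rho(|i - j|), (r_k)_i = rho(i), i,j = 1..k.
Equivalently, Durbin-Levinson gives phi_{kk} iteratively:
  phi_{11} = rho(1)
  phi_{kk} = [rho(k) - sum_{j=1..k-1} phi_{k-1,j} rho(k-j)]
            / [1 - sum_{j=1..k-1} phi_{k-1,j} rho(j)],
  phi_{k,j} = phi_{k-1,j} - phi_{kk} phi_{k-1,k-j},  j = 1..k-1.
Step k = 1:
  phi_11 = rho(1) = 0.1601.
Step k = 2:
  phi_22 = [rho(2) - phi_11 rho(1)] / [1 - phi_11 rho(1)] = [-0.5154 - (0.1601)(0.1601)] / [1 - (0.1601)(0.1601)]
         = -0.54103201 / 0.97436799 = -0.555265.
  Update: phi_21 = phi_11 - phi_22 phi_11 = 0.1601 - (-0.555265)(0.1601) = 0.248998.
Step k = 3:
  phi_33 = [rho(3) - phi_21 rho(2) - phi_22 rho(1)] / [1 - phi_21 rho(1) - phi_22 rho(2)]
    numerator   = -0.3749 - (0.248998)(-0.5154) - (-0.555265)(0.1601) = -0.15766865
    denominator = 1 - (0.248998)(0.1601) - (-0.555265)(-0.5154) = 0.67395209
  phi_33 = -0.15766865 / 0.67395209 = -0.2339.
Therefore phi_{33} = -0.2339.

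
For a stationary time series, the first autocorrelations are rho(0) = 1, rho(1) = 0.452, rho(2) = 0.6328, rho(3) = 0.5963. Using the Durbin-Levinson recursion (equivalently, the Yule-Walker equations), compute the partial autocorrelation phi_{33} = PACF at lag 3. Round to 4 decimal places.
\phi_{33} = 0.3910

The PACF at lag k is phi_{kk}, the last component of the solution
to the Yule-Walker system G_k phi = r_k where
  (G_k)_{ij} = rho(|i - j|), (r_k)_i = rho(i), i,j = 1..k.
Equivalently, Durbin-Levinson gives phi_{kk} iteratively:
  phi_{11} = rho(1)
  phi_{kk} = [rho(k) - sum_{j=1..k-1} phi_{k-1,j} rho(k-j)]
            / [1 - sum_{j=1..k-1} phi_{k-1,j} rho(j)],
  phi_{k,j} = phi_{k-1,j} - phi_{kk} phi_{k-1,k-j},  j = 1..k-1.
Step k = 1:
  phi_11 = rho(1) = 0.452.
Step k = 2:
  phi_22 = [rho(2) - phi_11 rho(1)] / [1 - phi_11 rho(1)] = [0.6328 - (0.452)(0.452)] / [1 - (0.452)(0.452)]
         = 0.428496 / 0.795696 = 0.538517.
  Update: phi_21 = phi_11 - phi_22 phi_11 = 0.452 - (0.538517)(0.452) = 0.20859.
Step k = 3:
  phi_33 = [rho(3) - phi_21 rho(2) - phi_22 rho(1)] / [1 - phi_21 rho(1) - phi_22 rho(2)]
    numerator   = 0.5963 - (0.20859)(0.6328) - (0.538517)(0.452) = 0.22089433
    denominator = 1 - (0.20859)(0.452) - (0.538517)(0.6328) = 0.56494352
  phi_33 = 0.22089433 / 0.56494352 = 0.391.
Therefore phi_{33} = 0.3910.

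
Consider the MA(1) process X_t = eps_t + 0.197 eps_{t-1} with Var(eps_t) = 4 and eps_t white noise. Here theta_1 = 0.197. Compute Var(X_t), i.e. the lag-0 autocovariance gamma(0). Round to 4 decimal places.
\gamma(0) = 4.1552

For an MA(q) process X_t = eps_t + sum_i theta_i eps_{t-i} with
Var(eps_t) = sigma^2, the variance is
  gamma(0) = sigma^2 * (1 + sum_i theta_i^2).
  sum_i theta_i^2 = (0.197)^2 = 0.038809.
  gamma(0) = 4 * (1 + 0.038809) = 4 * 1.038809 = 4.155236, which rounds to 4.1552.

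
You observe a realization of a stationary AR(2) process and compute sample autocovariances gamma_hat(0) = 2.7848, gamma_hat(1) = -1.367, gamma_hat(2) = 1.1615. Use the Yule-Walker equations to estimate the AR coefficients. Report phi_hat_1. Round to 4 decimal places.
\hat\phi_{1} = -0.3770

The Yule-Walker equations for an AR(p) process read, in matrix form,
  Gamma_p phi = r_p,   with   (Gamma_p)_{ij} = gamma(|i - j|),
                       (r_p)_i = gamma(i),   i,j = 1..p.
Substitute the sample gammas (Toeplitz matrix and right-hand side of size 2):
  Gamma_p = [[2.7848, -1.367], [-1.367, 2.7848]]
  r_p     = [-1.367, 1.1615]
Written out:
  2.7848 phi_1 - 1.367 phi_2 = -1.367
  -1.367 phi_1 + 2.7848 phi_2 = 1.1615
Solve by Cramer's rule:
  det = gamma(0)^2 - gamma(1)^2 = (2.7848)^2 - (-1.367)^2 = 7.75511104 - 1.868689 = 5.88642204
  phi_hat_1 = [gamma(1) gamma(0) - gamma(1) gamma(2)] / det = [(-1.367)(2.7848) - (-1.367)(1.1615)] / 5.88642204 = -2.2190511 / 5.88642204 = -0.377
  phi_hat_2 = [gamma(0) gamma(2) - gamma(1)^2] / det = [(2.7848)(1.1615) - (-1.367)^2] / 5.88642204 = 1.3658562 / 5.88642204 = 0.232
So phi_hat = [-0.3770, 0.2320].
Therefore phi_hat_1 = -0.3770.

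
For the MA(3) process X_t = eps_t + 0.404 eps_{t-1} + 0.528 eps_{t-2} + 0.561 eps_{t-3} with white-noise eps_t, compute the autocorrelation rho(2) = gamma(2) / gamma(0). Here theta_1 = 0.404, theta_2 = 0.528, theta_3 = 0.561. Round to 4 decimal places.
\rho(2) = 0.4296

For an MA(q) process with theta_0 = 1, the autocovariance is
  gamma(k) = sigma^2 * sum_{i=0..q-k} theta_i * theta_{i+k},
and rho(k) = gamma(k) / gamma(0). Sigma^2 cancels.
  numerator   = (1)*(0.528) + (0.404)*(0.561) = 0.754644.
  denominator = (1)^2 + (0.404)^2 + (0.528)^2 + (0.561)^2 = 1.756721.
  rho(2) = 0.754644 / 1.756721 = 0.4296.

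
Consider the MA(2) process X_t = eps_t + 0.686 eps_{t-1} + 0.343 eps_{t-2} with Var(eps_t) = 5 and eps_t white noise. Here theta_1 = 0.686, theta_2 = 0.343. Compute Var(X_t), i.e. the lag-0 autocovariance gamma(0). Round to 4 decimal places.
\gamma(0) = 7.9412

For an MA(q) process X_t = eps_t + sum_i theta_i eps_{t-i} with
Var(eps_t) = sigma^2, the variance is
  gamma(0) = sigma^2 * (1 + sum_i theta_i^2).
  sum_i theta_i^2 = (0.686)^2 + (0.343)^2 = 0.470596 + 0.117649 = 0.588245.
  gamma(0) = 5 * (1 + 0.588245) = 5 * 1.588245 = 7.941225, which rounds to 7.9412.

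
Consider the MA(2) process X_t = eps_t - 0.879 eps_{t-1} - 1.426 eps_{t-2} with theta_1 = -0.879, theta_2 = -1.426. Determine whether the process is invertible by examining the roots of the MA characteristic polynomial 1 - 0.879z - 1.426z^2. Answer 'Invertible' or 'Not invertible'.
\text{Not invertible}

The MA(q) characteristic polynomial is P(z) = 1 - 0.879z - 1.426z^2.
Invertibility requires all roots to lie outside the unit circle, i.e. |z| > 1 for every root.
Set 1 + (-0.879) z + (-1.426) z^2 = 0, i.e. a z^2 + b z + c = 0 with a = -1.426, b = -0.879, c = 1.
Discriminant D = b^2 - 4ac = (-0.879)^2 - 4*(-1.426)*1 = 0.772641 - (-5.704) = 6.476641.
D >= 0, so the roots are real: z = (-b +/- sqrt(D)) / (2a) = (0.879 +/- 2.544925) / (-2.852).
  z_1 = (0.879 + 2.544925) / (-2.852) = -1.2005,   |z_1| = 1.2005.
  z_2 = (0.879 - 2.544925) / (-2.852) = 0.5841,   |z_2| = 0.5841.
Moduli of all roots: 1.2005, 0.5841.
All moduli strictly greater than 1? No.
Verdict: Not invertible.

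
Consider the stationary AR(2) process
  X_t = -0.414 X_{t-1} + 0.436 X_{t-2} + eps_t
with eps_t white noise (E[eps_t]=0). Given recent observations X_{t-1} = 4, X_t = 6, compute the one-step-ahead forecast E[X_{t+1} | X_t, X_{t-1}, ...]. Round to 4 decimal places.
E[X_{t+1} \mid \mathcal F_t] = -0.7400

For an AR(p) model X_t = c + sum_i phi_i X_{t-i} + eps_t, the
one-step-ahead conditional mean is
  E[X_{t+1} | X_t, ...] = c + sum_i phi_i X_{t+1-i}.
Substitute known values:
  E[X_{t+1} | ...] = (-0.414) * (6) + (0.436) * (4)
                   = -0.7400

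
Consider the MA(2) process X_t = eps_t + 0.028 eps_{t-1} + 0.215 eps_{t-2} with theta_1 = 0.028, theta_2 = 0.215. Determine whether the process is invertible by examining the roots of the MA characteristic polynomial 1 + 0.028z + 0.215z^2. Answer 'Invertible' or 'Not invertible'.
\text{Invertible}

The MA(q) characteristic polynomial is P(z) = 1 + 0.028z + 0.215z^2.
Invertibility requires all roots to lie outside the unit circle, i.e. |z| > 1 for every root.
Set 1 + (0.028) z + (0.215) z^2 = 0, i.e. a z^2 + b z + c = 0 with a = 0.215, b = 0.028, c = 1.
Discriminant D = b^2 - 4ac = (0.028)^2 - 4*(0.215)*1 = 0.000784 - (0.86) = -0.859216.
D < 0, so the roots are the complex-conjugate pair z = (-b +/- i sqrt(-D)) / (2a) = -0.0651 +/- 2.1557i.
For a conjugate pair |z|^2 = z * conj(z) = (product of roots) = c/a = 1/(0.215) = 4.651163, so |z| = sqrt(4.651163) = 2.1567 for both roots.
Moduli of all roots: 2.1567, 2.1567.
All moduli strictly greater than 1? Yes.
Verdict: Invertible.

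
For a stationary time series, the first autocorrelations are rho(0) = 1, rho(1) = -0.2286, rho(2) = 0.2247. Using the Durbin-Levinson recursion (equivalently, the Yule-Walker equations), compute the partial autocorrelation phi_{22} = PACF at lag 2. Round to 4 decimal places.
\phi_{22} = 0.1820

The PACF at lag k is phi_{kk}, the last component of the solution
to the Yule-Walker system G_k phi = r_k where
  (G_k)_{ij} = rho(|i - j|), (r_k)_i = rho(i), i,j = 1..k.
Equivalently, Durbin-Levinson gives phi_{kk} iteratively:
  phi_{11} = rho(1)
  phi_{kk} = [rho(k) - sum_{j=1..k-1} phi_{k-1,j} rho(k-j)]
            / [1 - sum_{j=1..k-1} phi_{k-1,j} rho(j)],
  phi_{k,j} = phi_{k-1,j} - phi_{kk} phi_{k-1,k-j},  j = 1..k-1.
Step k = 1:
  phi_11 = rho(1) = -0.2286.
Step k = 2:
  phi_22 = [rho(2) - phi_11 rho(1)] / [1 - phi_11 rho(1)] = [0.2247 - (-0.2286)(-0.2286)] / [1 - (-0.2286)(-0.2286)]
         = 0.17244204 / 0.94774204 = 0.182.
Therefore phi_{22} = 0.1820.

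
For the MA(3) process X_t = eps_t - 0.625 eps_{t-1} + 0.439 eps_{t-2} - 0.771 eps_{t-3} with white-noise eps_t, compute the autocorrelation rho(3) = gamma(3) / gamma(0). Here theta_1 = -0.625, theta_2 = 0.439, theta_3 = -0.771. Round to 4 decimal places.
\rho(3) = -0.3540

For an MA(q) process with theta_0 = 1, the autocovariance is
  gamma(k) = sigma^2 * sum_{i=0..q-k} theta_i * theta_{i+k},
and rho(k) = gamma(k) / gamma(0). Sigma^2 cancels.
  numerator   = (1)*(-0.771) = -0.771.
  denominator = (1)^2 + (-0.625)^2 + (0.439)^2 + (-0.771)^2 = 2.177787.
  rho(3) = -0.771 / 2.177787 = -0.3540.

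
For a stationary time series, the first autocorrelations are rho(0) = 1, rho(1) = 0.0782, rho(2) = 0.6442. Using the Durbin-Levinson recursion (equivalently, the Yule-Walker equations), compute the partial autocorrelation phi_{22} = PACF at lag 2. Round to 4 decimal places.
\phi_{22} = 0.6420

The PACF at lag k is phi_{kk}, the last component of the solution
to the Yule-Walker system G_k phi = r_k where
  (G_k)_{ij} = rho(|i - j|), (r_k)_i = rho(i), i,j = 1..k.
Equivalently, Durbin-Levinson gives phi_{kk} iteratively:
  phi_{11} = rho(1)
  phi_{kk} = [rho(k) - sum_{j=1..k-1} phi_{k-1,j} rho(k-j)]
            / [1 - sum_{j=1..k-1} phi_{k-1,j} rho(j)],
  phi_{k,j} = phi_{k-1,j} - phi_{kk} phi_{k-1,k-j},  j = 1..k-1.
Step k = 1:
  phi_11 = rho(1) = 0.0782.
Step k = 2:
  phi_22 = [rho(2) - phi_11 rho(1)] / [1 - phi_11 rho(1)] = [0.6442 - (0.0782)(0.0782)] / [1 - (0.0782)(0.0782)]
         = 0.63808476 / 0.99388476 = 0.642.
Therefore phi_{22} = 0.6420.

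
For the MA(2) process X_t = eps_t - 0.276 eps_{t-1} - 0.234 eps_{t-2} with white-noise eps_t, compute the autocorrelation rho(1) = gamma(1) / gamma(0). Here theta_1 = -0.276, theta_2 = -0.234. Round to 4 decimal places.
\rho(1) = -0.1869

For an MA(q) process with theta_0 = 1, the autocovariance is
  gamma(k) = sigma^2 * sum_{i=0..q-k} theta_i * theta_{i+k},
and rho(k) = gamma(k) / gamma(0). Sigma^2 cancels.
  numerator   = (1)*(-0.276) + (-0.276)*(-0.234) = -0.211416.
  denominator = (1)^2 + (-0.276)^2 + (-0.234)^2 = 1.130932.
  rho(1) = -0.211416 / 1.130932 = -0.1869.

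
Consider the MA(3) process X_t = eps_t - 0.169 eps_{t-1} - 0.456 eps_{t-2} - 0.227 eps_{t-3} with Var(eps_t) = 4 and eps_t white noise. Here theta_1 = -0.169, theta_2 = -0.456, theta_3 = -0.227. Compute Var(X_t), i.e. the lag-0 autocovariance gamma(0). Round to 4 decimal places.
\gamma(0) = 5.1521

For an MA(q) process X_t = eps_t + sum_i theta_i eps_{t-i} with
Var(eps_t) = sigma^2, the variance is
  gamma(0) = sigma^2 * (1 + sum_i theta_i^2).
  sum_i theta_i^2 = (-0.169)^2 + (-0.456)^2 + (-0.227)^2 = 0.028561 + 0.207936 + 0.051529 = 0.288026.
  gamma(0) = 4 * (1 + 0.288026) = 4 * 1.288026 = 5.152104, which rounds to 5.1521.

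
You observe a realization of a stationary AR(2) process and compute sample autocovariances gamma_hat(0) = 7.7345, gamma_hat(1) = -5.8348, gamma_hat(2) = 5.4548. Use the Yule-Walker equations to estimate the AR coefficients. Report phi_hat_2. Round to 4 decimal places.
\hat\phi_{2} = 0.3160

The Yule-Walker equations for an AR(p) process read, in matrix form,
  Gamma_p phi = r_p,   with   (Gamma_p)_{ij} = gamma(|i - j|),
                       (r_p)_i = gamma(i),   i,j = 1..p.
Substitute the sample gammas (Toeplitz matrix and right-hand side of size 2):
  Gamma_p = [[7.7345, -5.8348], [-5.8348, 7.7345]]
  r_p     = [-5.8348, 5.4548]
Written out:
  7.7345 phi_1 - 5.8348 phi_2 = -5.8348
  -5.8348 phi_1 + 7.7345 phi_2 = 5.4548
Solve by Cramer's rule:
  det = gamma(0)^2 - gamma(1)^2 = (7.7345)^2 - (-5.8348)^2 = 59.82249025 - 34.04489104 = 25.77759921
  phi_hat_1 = [gamma(1) gamma(0) - gamma(1) gamma(2)] / det = [(-5.8348)(7.7345) - (-5.8348)(5.4548)] / 25.77759921 = -13.30159356 / 25.77759921 = -0.516
  phi_hat_2 = [gamma(0) gamma(2) - gamma(1)^2] / det = [(7.7345)(5.4548) - (-5.8348)^2] / 25.77759921 = 8.14525956 / 25.77759921 = 0.316
So phi_hat = [-0.5160, 0.3160].
Therefore phi_hat_2 = 0.3160.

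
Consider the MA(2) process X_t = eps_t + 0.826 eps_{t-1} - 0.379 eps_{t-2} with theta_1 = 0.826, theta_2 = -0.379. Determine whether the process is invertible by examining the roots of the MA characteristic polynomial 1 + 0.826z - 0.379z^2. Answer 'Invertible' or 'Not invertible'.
\text{Not invertible}

The MA(q) characteristic polynomial is P(z) = 1 + 0.826z - 0.379z^2.
Invertibility requires all roots to lie outside the unit circle, i.e. |z| > 1 for every root.
Set 1 + (0.826) z + (-0.379) z^2 = 0, i.e. a z^2 + b z + c = 0 with a = -0.379, b = 0.826, c = 1.
Discriminant D = b^2 - 4ac = (0.826)^2 - 4*(-0.379)*1 = 0.682276 - (-1.516) = 2.198276.
D >= 0, so the roots are real: z = (-b +/- sqrt(D)) / (2a) = (-0.826 +/- 1.482658) / (-0.758).
  z_1 = (-0.826 + 1.482658) / (-0.758) = -0.8663,   |z_1| = 0.8663.
  z_2 = (-0.826 - 1.482658) / (-0.758) = 3.0457,   |z_2| = 3.0457.
Moduli of all roots: 0.8663, 3.0457.
All moduli strictly greater than 1? No.
Verdict: Not invertible.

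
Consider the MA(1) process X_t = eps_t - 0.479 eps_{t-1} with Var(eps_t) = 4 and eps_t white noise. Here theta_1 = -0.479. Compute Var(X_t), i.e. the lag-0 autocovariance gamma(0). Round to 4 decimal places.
\gamma(0) = 4.9178

For an MA(q) process X_t = eps_t + sum_i theta_i eps_{t-i} with
Var(eps_t) = sigma^2, the variance is
  gamma(0) = sigma^2 * (1 + sum_i theta_i^2).
  sum_i theta_i^2 = (-0.479)^2 = 0.229441.
  gamma(0) = 4 * (1 + 0.229441) = 4 * 1.229441 = 4.917764, which rounds to 4.9178.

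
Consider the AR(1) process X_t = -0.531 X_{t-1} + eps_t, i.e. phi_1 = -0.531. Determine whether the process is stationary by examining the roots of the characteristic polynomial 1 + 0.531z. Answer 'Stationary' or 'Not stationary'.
\text{Stationary}

The AR(p) characteristic polynomial is P(z) = 1 + 0.531z.
Stationarity requires all roots to lie outside the unit circle, i.e. |z| > 1 for every root.
This is linear in z: 1 + (0.531) z = 0  =>  z = -1/(0.531) = -1.883239,  |z| = 1.883239.
Moduli of all roots: 1.8832.
All moduli strictly greater than 1? Yes.
Verdict: Stationary.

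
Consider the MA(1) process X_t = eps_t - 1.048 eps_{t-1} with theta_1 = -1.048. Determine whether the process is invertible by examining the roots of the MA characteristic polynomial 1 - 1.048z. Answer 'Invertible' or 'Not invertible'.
\text{Not invertible}

The MA(q) characteristic polynomial is P(z) = 1 - 1.048z.
Invertibility requires all roots to lie outside the unit circle, i.e. |z| > 1 for every root.
This is linear in z: 1 + (-1.048) z = 0  =>  z = -1/(-1.048) = 0.954198,  |z| = 0.954198.
Moduli of all roots: 0.9542.
All moduli strictly greater than 1? No.
Verdict: Not invertible.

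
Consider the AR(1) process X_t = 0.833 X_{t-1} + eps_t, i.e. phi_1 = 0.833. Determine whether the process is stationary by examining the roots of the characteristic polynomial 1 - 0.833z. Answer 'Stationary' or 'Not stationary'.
\text{Stationary}

The AR(p) characteristic polynomial is P(z) = 1 - 0.833z.
Stationarity requires all roots to lie outside the unit circle, i.e. |z| > 1 for every root.
This is linear in z: 1 + (-0.833) z = 0  =>  z = -1/(-0.833) = 1.20048,  |z| = 1.20048.
Moduli of all roots: 1.2005.
All moduli strictly greater than 1? Yes.
Verdict: Stationary.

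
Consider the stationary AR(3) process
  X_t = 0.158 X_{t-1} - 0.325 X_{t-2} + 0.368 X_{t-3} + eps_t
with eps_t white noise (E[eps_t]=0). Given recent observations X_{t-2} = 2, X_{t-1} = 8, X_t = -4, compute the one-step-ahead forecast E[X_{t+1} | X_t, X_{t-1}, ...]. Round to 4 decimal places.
E[X_{t+1} \mid \mathcal F_t] = -2.4960

For an AR(p) model X_t = c + sum_i phi_i X_{t-i} + eps_t, the
one-step-ahead conditional mean is
  E[X_{t+1} | X_t, ...] = c + sum_i phi_i X_{t+1-i}.
Substitute known values:
  E[X_{t+1} | ...] = (0.158) * (-4) + (-0.325) * (8) + (0.368) * (2)
                   = -2.4960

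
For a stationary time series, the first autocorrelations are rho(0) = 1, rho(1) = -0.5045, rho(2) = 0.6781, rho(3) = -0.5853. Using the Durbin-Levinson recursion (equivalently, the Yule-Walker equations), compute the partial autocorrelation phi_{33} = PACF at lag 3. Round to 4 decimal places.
\phi_{33} = -0.2990

The PACF at lag k is phi_{kk}, the last component of the solution
to the Yule-Walker system G_k phi = r_k where
  (G_k)_{ij} = rho(|i - j|), (r_k)_i = rho(i), i,j = 1..k.
Equivalently, Durbin-Levinson gives phi_{kk} iteratively:
  phi_{11} = rho(1)
  phi_{kk} = [rho(k) - sum_{j=1..k-1} phi_{k-1,j} rho(k-j)]
            / [1 - sum_{j=1..k-1} phi_{k-1,j} rho(j)],
  phi_{k,j} = phi_{k-1,j} - phi_{kk} phi_{k-1,k-j},  j = 1..k-1.
Step k = 1:
  phi_11 = rho(1) = -0.5045.
Step k = 2:
  phi_22 = [rho(2) - phi_11 rho(1)] / [1 - phi_11 rho(1)] = [0.6781 - (-0.5045)(-0.5045)] / [1 - (-0.5045)(-0.5045)]
         = 0.42357975 / 0.74547975 = 0.568198.
  Update: phi_21 = phi_11 - phi_22 phi_11 = -0.5045 - (0.568198)(-0.5045) = -0.217844.
Step k = 3:
  phi_33 = [rho(3) - phi_21 rho(2) - phi_22 rho(1)] / [1 - phi_21 rho(1) - phi_22 rho(2)]
    numerator   = -0.5853 - (-0.217844)(0.6781) - (0.568198)(-0.5045) = -0.1509241
    denominator = 1 - (-0.217844)(-0.5045) - (0.568198)(0.6781) = 0.50480278
  phi_33 = -0.1509241 / 0.50480278 = -0.299.
Therefore phi_{33} = -0.2990.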